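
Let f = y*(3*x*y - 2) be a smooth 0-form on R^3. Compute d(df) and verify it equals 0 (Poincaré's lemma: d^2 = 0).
d(df) = 0

Step 1: df = sum_i (∂f/∂x_i) dx_i = (3*y^2) dx + (6*x*y - 2) dy + (0) dz.
Step 2: Apply d again. Using the 1-form formula, the coefficient of dx ∧ dy in d(df) is ∂^2 f/∂x ∂y - ∂^2 f/∂y ∂x = (6*y) - (6*y) = 0 (equality of mixed partials for smooth f).
Similarly for dx ∧ dz and dy ∧ dz — all coefficients vanish. So d(df) = 0.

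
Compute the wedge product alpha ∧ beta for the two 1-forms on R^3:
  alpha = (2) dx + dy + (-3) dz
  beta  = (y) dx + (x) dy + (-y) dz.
alpha ∧ beta = (2*x - y) dx ∧ dy + (y) dx ∧ dz + (3*x - y) dy ∧ dz

Distribute the wedge, using dx_i ∧ dx_j = -dx_j ∧ dx_i and dx_i ∧ dx_i = 0. For each pair (i, j) with i < j, the coefficient of dx_i ∧ dx_j in alpha ∧ beta is (alpha_i * beta_j - alpha_j * beta_i). Collecting: alpha ∧ beta = (2*x - y) dx ∧ dy + (y) dx ∧ dz + (3*x - y) dy ∧ dz.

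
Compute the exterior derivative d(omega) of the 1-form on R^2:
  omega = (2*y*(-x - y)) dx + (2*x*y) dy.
d(omega) = (2*x + 6*y) dx ∧ dy

For a 1-form omega = sum_i f_i dx_i, the exterior derivative is
  d(omega) = sum_{i < j} (∂f_j/∂x_i - ∂f_i/∂x_j) dx_i ∧ dx_j.
  coefficient of dx ∧ dy: ∂f_2/∂x - ∂f_1/∂y = ∂(2*x*y)/∂x - ∂(2*y*(-x - y))/∂y = 2*x + 6*y
Assembling: d(omega) = (2*x + 6*y) dx ∧ dy.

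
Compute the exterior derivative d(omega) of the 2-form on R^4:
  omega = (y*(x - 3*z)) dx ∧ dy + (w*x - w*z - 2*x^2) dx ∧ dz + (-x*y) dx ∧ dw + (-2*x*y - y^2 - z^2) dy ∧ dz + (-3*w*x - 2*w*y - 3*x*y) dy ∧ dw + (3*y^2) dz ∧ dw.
d(omega) = (-5*y) dx ∧ dy ∧ dz + (x - z) dx ∧ dz ∧ dw + (-3*w + x - 3*y) dx ∧ dy ∧ dw + (6*y) dy ∧ dz ∧ dw

For a 2-form omega = sum_{i<j} g_{ij} dx_i ∧ dx_j, the exterior derivative is
  d(omega) = sum_{i<j} d(g_{ij}) ∧ dx_i ∧ dx_j = sum_{i<j, k} (∂g_{ij}/∂x_k) dx_k ∧ dx_i ∧ dx_j.
Expand each term, using dx_k ∧ dx_i ∧ dx_j = sgn(permutation) dx_{(a)} ∧ dx_{(b)} ∧ dx_{(c)} with (a < b < c) sorted:
  d(y*(x - 3*z)) includes (∂/∂z)(y*(x - 3*z)) dz = (-3*y) dz, which multiplied by dx ∧ dy gives (-3*y) dx ∧ dy ∧ dz
  d(w*x - w*z - 2*x^2) includes (∂/∂w)(w*x - w*z - 2*x^2) dw = (x - z) dw, which multiplied by dx ∧ dz gives (x - z) dx ∧ dz ∧ dw
  d(-x*y) includes (∂/∂y)(-x*y) dy = (-x) dy, which multiplied by dx ∧ dw gives (x) dx ∧ dy ∧ dw
  d(-2*x*y - y^2 - z^2) includes (∂/∂x)(-2*x*y - y^2 - z^2) dx = (-2*y) dx, which multiplied by dy ∧ dz gives (-2*y) dx ∧ dy ∧ dz
  d(-3*w*x - 2*w*y - 3*x*y) includes (∂/∂x)(-3*w*x - 2*w*y - 3*x*y) dx = (-3*w - 3*y) dx, which multiplied by dy ∧ dw gives (-3*w - 3*y) dx ∧ dy ∧ dw
  d(3*y^2) includes (∂/∂y)(3*y^2) dy = (6*y) dy, which multiplied by dz ∧ dw gives (6*y) dy ∧ dz ∧ dw
Collecting like 3-forms: d(omega) = (-5*y) dx ∧ dy ∧ dz + (x - z) dx ∧ dz ∧ dw + (-3*w + x - 3*y) dx ∧ dy ∧ dw + (6*y) dy ∧ dz ∧ dw.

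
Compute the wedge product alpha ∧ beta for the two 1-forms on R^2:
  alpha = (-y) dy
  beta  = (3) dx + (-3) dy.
alpha ∧ beta = (3*y) dx ∧ dy

Distribute the wedge, using dx_i ∧ dx_j = -dx_j ∧ dx_i and dx_i ∧ dx_i = 0. For each pair (i, j) with i < j, the coefficient of dx_i ∧ dx_j in alpha ∧ beta is (alpha_i * beta_j - alpha_j * beta_i). Collecting: alpha ∧ beta = (3*y) dx ∧ dy.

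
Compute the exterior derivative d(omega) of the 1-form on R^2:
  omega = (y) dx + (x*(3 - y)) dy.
d(omega) = (2 - y) dx ∧ dy

For a 1-form omega = sum_i f_i dx_i, the exterior derivative is
  d(omega) = sum_{i < j} (∂f_j/∂x_i - ∂f_i/∂x_j) dx_i ∧ dx_j.
  coefficient of dx ∧ dy: ∂f_2/∂x - ∂f_1/∂y = ∂(x*(3 - y))/∂x - ∂(y)/∂y = 2 - y
Assembling: d(omega) = (2 - y) dx ∧ dy.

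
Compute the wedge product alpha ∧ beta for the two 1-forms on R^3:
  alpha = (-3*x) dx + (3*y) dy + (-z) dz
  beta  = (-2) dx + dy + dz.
alpha ∧ beta = (-3*x + 6*y) dx ∧ dy + (-3*x - 2*z) dx ∧ dz + (3*y + z) dy ∧ dz

Distribute the wedge, using dx_i ∧ dx_j = -dx_j ∧ dx_i and dx_i ∧ dx_i = 0. For each pair (i, j) with i < j, the coefficient of dx_i ∧ dx_j in alpha ∧ beta is (alpha_i * beta_j - alpha_j * beta_i). Collecting: alpha ∧ beta = (-3*x + 6*y) dx ∧ dy + (-3*x - 2*z) dx ∧ dz + (3*y + z) dy ∧ dz.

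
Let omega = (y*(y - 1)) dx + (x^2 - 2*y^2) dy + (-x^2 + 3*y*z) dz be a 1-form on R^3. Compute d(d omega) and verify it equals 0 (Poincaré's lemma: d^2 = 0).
d(d omega) = 0

Step 1: d omega = sum_{i<j} (∂f_j/∂x_i - ∂f_i/∂x_j) dx_i ∧ dx_j:
  coeff of dx ∧ dy: 2*x - 2*y + 1
  coeff of dx ∧ dz: -2*x
  coeff of dy ∧ dz: 3*z
Step 2: Apply d again to each 2-form coefficient. The only possible 3-form in R^3 is dx ∧ dy ∧ dz, with coefficient
  ∂(coeff of dy∧dz)/∂x - ∂(coeff of dx∧dz)/∂y + ∂(coeff of dx∧dy)/∂z
  = ∂/∂x (3*z) - ∂/∂y (-2*x) + ∂/∂z (2*x - 2*y + 1).
Each of these terms simplifies to sums of mixed partials that cancel in pairs. The result is 0 (by equality of mixed partials for smooth functions — Schwarz / Clairaut).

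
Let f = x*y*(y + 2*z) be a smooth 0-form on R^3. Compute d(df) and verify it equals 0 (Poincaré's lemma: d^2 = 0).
d(df) = 0

Step 1: df = sum_i (∂f/∂x_i) dx_i = (y*(y + 2*z)) dx + (2*x*(y + z)) dy + (2*x*y) dz.
Step 2: Apply d again. Using the 1-form formula, the coefficient of dx ∧ dy in d(df) is ∂^2 f/∂x ∂y - ∂^2 f/∂y ∂x = (2*y + 2*z) - (2*y + 2*z) = 0 (equality of mixed partials for smooth f).
Similarly for dx ∧ dz and dy ∧ dz — all coefficients vanish. So d(df) = 0.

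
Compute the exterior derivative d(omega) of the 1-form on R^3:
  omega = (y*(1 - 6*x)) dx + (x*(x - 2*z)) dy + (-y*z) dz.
d(omega) = (8*x - 2*z - 1) dx ∧ dy + (2*x - z) dy ∧ dz

For a 1-form omega = sum_i f_i dx_i, the exterior derivative is
  d(omega) = sum_{i < j} (∂f_j/∂x_i - ∂f_i/∂x_j) dx_i ∧ dx_j.
  coefficient of dx ∧ dy: ∂f_2/∂x - ∂f_1/∂y = ∂(x*(x - 2*z))/∂x - ∂(y*(1 - 6*x))/∂y = 8*x - 2*z - 1
  coefficient of dy ∧ dz: ∂f_3/∂y - ∂f_2/∂z = ∂(-y*z)/∂y - ∂(x*(x - 2*z))/∂z = 2*x - z
Assembling: d(omega) = (8*x - 2*z - 1) dx ∧ dy + (2*x - z) dy ∧ dz.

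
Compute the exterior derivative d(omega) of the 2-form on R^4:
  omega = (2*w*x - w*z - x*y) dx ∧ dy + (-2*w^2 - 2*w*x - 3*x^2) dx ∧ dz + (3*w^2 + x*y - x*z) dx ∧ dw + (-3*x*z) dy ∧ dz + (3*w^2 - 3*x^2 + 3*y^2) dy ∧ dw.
d(omega) = (-w - 3*z) dx ∧ dy ∧ dz + (-5*x - z) dx ∧ dy ∧ dw + (-4*w - x) dx ∧ dz ∧ dw

For a 2-form omega = sum_{i<j} g_{ij} dx_i ∧ dx_j, the exterior derivative is
  d(omega) = sum_{i<j} d(g_{ij}) ∧ dx_i ∧ dx_j = sum_{i<j, k} (∂g_{ij}/∂x_k) dx_k ∧ dx_i ∧ dx_j.
Expand each term, using dx_k ∧ dx_i ∧ dx_j = sgn(permutation) dx_{(a)} ∧ dx_{(b)} ∧ dx_{(c)} with (a < b < c) sorted:
  d(2*w*x - w*z - x*y) includes (∂/∂z)(2*w*x - w*z - x*y) dz = (-w) dz, which multiplied by dx ∧ dy gives (-w) dx ∧ dy ∧ dz
  d(2*w*x - w*z - x*y) includes (∂/∂w)(2*w*x - w*z - x*y) dw = (2*x - z) dw, which multiplied by dx ∧ dy gives (2*x - z) dx ∧ dy ∧ dw
  d(-2*w^2 - 2*w*x - 3*x^2) includes (∂/∂w)(-2*w^2 - 2*w*x - 3*x^2) dw = (-4*w - 2*x) dw, which multiplied by dx ∧ dz gives (-4*w - 2*x) dx ∧ dz ∧ dw
  d(3*w^2 + x*y - x*z) includes (∂/∂y)(3*w^2 + x*y - x*z) dy = (x) dy, which multiplied by dx ∧ dw gives (-x) dx ∧ dy ∧ dw
  d(3*w^2 + x*y - x*z) includes (∂/∂z)(3*w^2 + x*y - x*z) dz = (-x) dz, which multiplied by dx ∧ dw gives (x) dx ∧ dz ∧ dw
  d(-3*x*z) includes (∂/∂x)(-3*x*z) dx = (-3*z) dx, which multiplied by dy ∧ dz gives (-3*z) dx ∧ dy ∧ dz
  d(3*w^2 - 3*x^2 + 3*y^2) includes (∂/∂x)(3*w^2 - 3*x^2 + 3*y^2) dx = (-6*x) dx, which multiplied by dy ∧ dw gives (-6*x) dx ∧ dy ∧ dw
Collecting like 3-forms: d(omega) = (-w - 3*z) dx ∧ dy ∧ dz + (-5*x - z) dx ∧ dy ∧ dw + (-4*w - x) dx ∧ dz ∧ dw.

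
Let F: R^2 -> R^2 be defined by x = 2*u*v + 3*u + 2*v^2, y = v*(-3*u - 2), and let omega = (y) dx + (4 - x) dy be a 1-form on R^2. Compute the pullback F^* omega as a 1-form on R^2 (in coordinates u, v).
F^* omega = (2*v*(3*v^2 - 2*v - 9)) du + (9*u^2 - 6*u*v^2 - 6*u - 4*v^2 - 8) dv

Using F^*(f dg) = (f ∘ F) d(g ∘ F), substitute each coordinate x_i by F_i(u, v) in f_i, and replace dx_i by d F_i = (∂F_i/∂u) du + (∂F_i/∂v) dv.
  For the x component: f_1(F) = v*(-3*u - 2); d F_1 = (2*v + 3) du + (2*u + 4*v) dv
  For the y component: f_2(F) = -2*u*v - 3*u - 2*v^2 + 4; d F_2 = (-3*v) du + (-3*u - 2) dv
Combining and collecting du, dv coefficients:
  coeff of du: 2*v*(3*v^2 - 2*v - 9)
  coeff of dv: 9*u^2 - 6*u*v^2 - 6*u - 4*v^2 - 8
F^* omega = (2*v*(3*v^2 - 2*v - 9)) du + (9*u^2 - 6*u*v^2 - 6*u - 4*v^2 - 8) dv.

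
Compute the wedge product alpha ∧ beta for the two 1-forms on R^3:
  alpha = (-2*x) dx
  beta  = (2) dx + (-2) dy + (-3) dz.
alpha ∧ beta = (4*x) dx ∧ dy + (6*x) dx ∧ dz

Distribute the wedge, using dx_i ∧ dx_j = -dx_j ∧ dx_i and dx_i ∧ dx_i = 0. For each pair (i, j) with i < j, the coefficient of dx_i ∧ dx_j in alpha ∧ beta is (alpha_i * beta_j - alpha_j * beta_i). Collecting: alpha ∧ beta = (4*x) dx ∧ dy + (6*x) dx ∧ dz.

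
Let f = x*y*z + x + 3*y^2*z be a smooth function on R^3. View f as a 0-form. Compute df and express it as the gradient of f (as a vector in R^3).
df = (y*z + 1) dx + (z*(x + 6*y)) dy + (y*(x + 3*y)) dz; grad f = (y*z + 1, z*(x + 6*y), y*(x + 3*y))

For a 0-form f, d f = (∂f/∂x) dx + (∂f/∂y) dy + (∂f/∂z) dz. The components of the vector representation are exactly the entries of grad f in Cartesian coordinates:
  ∂f/∂x = y*z + 1
  ∂f/∂y = z*(x + 6*y)
  ∂f/∂z = y*(x + 3*y).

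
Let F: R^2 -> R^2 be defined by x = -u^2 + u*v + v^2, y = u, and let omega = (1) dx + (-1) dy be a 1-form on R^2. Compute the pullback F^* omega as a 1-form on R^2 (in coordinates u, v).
F^* omega = (-2*u + v - 1) du + (u + 2*v) dv

Using F^*(f dg) = (f ∘ F) d(g ∘ F), substitute each coordinate x_i by F_i(u, v) in f_i, and replace dx_i by d F_i = (∂F_i/∂u) du + (∂F_i/∂v) dv.
  For the x component: f_1(F) = 1; d F_1 = (-2*u + v) du + (u + 2*v) dv
  For the y component: f_2(F) = -1; d F_2 = (1) du + (0) dv
Combining and collecting du, dv coefficients:
  coeff of du: -2*u + v - 1
  coeff of dv: u + 2*v
F^* omega = (-2*u + v - 1) du + (u + 2*v) dv.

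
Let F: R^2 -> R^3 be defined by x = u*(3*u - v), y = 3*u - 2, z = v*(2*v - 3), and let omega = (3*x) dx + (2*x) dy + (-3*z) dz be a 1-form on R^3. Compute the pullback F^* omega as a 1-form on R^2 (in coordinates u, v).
F^* omega = (3*u*(18*u^2 - 9*u*v + 6*u + v^2 - 2*v)) du + (-9*u^3 + 3*u^2*v - 24*v^3 + 54*v^2 - 27*v) dv

Using F^*(f dg) = (f ∘ F) d(g ∘ F), substitute each coordinate x_i by F_i(u, v) in f_i, and replace dx_i by d F_i = (∂F_i/∂u) du + (∂F_i/∂v) dv.
  For the x component: f_1(F) = 3*u*(3*u - v); d F_1 = (6*u - v) du + (-u) dv
  For the y component: f_2(F) = 2*u*(3*u - v); d F_2 = (3) du + (0) dv
  For the z component: f_3(F) = 3*v*(3 - 2*v); d F_3 = (0) du + (4*v - 3) dv
Combining and collecting du, dv coefficients:
  coeff of du: 3*u*(18*u^2 - 9*u*v + 6*u + v^2 - 2*v)
  coeff of dv: -9*u^3 + 3*u^2*v - 24*v^3 + 54*v^2 - 27*v
F^* omega = (3*u*(18*u^2 - 9*u*v + 6*u + v^2 - 2*v)) du + (-9*u^3 + 3*u^2*v - 24*v^3 + 54*v^2 - 27*v) dv.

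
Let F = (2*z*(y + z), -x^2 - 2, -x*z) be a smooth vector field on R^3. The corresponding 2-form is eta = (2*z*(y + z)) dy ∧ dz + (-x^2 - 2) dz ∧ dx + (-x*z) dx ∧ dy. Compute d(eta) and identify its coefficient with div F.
d(eta) = (-x) dx ∧ dy ∧ dz; div F = -x

For a 2-form in R^3 of the form above, applying d gives a 3-form with coefficient ∂P/∂x + ∂Q/∂y + ∂R/∂z:
  ∂P/∂x = 0
  ∂Q/∂y = 0
  ∂R/∂z = -x
Sum = -x, which is exactly div F.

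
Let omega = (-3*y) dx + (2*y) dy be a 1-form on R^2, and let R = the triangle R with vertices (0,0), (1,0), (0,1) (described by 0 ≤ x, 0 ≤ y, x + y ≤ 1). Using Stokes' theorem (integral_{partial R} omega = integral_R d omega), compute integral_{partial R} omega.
integral_(partial R) omega = 3/2

Stokes: integral_partial_R omega = integral_R d omega with d omega = (∂Q/∂x - ∂P/∂y) dx ∧ dy.
  ∂Q/∂x = 0
  ∂P/∂y = -3
  integrand = ∂Q/∂x - ∂P/∂y = 3.
Integrating over R: integral_0^1 integral_0^{1-x} (3) dy dx = 3/2.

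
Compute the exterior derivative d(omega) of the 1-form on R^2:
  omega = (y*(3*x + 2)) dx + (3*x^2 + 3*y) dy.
d(omega) = (3*x - 2) dx ∧ dy

For a 1-form omega = sum_i f_i dx_i, the exterior derivative is
  d(omega) = sum_{i < j} (∂f_j/∂x_i - ∂f_i/∂x_j) dx_i ∧ dx_j.
  coefficient of dx ∧ dy: ∂f_2/∂x - ∂f_1/∂y = ∂(3*x^2 + 3*y)/∂x - ∂(y*(3*x + 2))/∂y = 3*x - 2
Assembling: d(omega) = (3*x - 2) dx ∧ dy.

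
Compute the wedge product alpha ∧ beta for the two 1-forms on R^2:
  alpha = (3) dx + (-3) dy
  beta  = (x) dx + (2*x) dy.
alpha ∧ beta = (9*x) dx ∧ dy

Distribute the wedge, using dx_i ∧ dx_j = -dx_j ∧ dx_i and dx_i ∧ dx_i = 0. For each pair (i, j) with i < j, the coefficient of dx_i ∧ dx_j in alpha ∧ beta is (alpha_i * beta_j - alpha_j * beta_i). Collecting: alpha ∧ beta = (9*x) dx ∧ dy.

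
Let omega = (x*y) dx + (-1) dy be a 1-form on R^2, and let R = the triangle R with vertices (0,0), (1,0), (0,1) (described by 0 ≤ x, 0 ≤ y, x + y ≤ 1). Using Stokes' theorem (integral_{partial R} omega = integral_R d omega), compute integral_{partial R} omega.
integral_(partial R) omega = -1/6

Stokes: integral_partial_R omega = integral_R d omega with d omega = (∂Q/∂x - ∂P/∂y) dx ∧ dy.
  ∂Q/∂x = 0
  ∂P/∂y = x
  integrand = ∂Q/∂x - ∂P/∂y = -x.
Integrating over R: integral_0^1 integral_0^{1-x} (-x) dy dx = -1/6.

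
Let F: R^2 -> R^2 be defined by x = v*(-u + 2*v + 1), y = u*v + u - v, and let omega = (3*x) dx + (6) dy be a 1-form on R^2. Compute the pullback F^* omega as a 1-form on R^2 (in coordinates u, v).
F^* omega = (3*u*v^2 - 6*v^3 - 3*v^2 + 6*v + 6) du + (3*u^2*v - 18*u*v^2 - 6*u*v + 6*u + 24*v^3 + 18*v^2 + 3*v - 6) dv

Using F^*(f dg) = (f ∘ F) d(g ∘ F), substitute each coordinate x_i by F_i(u, v) in f_i, and replace dx_i by d F_i = (∂F_i/∂u) du + (∂F_i/∂v) dv.
  For the x component: f_1(F) = 3*v*(-u + 2*v + 1); d F_1 = (-v) du + (-u + 4*v + 1) dv
  For the y component: f_2(F) = 6; d F_2 = (v + 1) du + (u - 1) dv
Combining and collecting du, dv coefficients:
  coeff of du: 3*u*v^2 - 6*v^3 - 3*v^2 + 6*v + 6
  coeff of dv: 3*u^2*v - 18*u*v^2 - 6*u*v + 6*u + 24*v^3 + 18*v^2 + 3*v - 6
F^* omega = (3*u*v^2 - 6*v^3 - 3*v^2 + 6*v + 6) du + (3*u^2*v - 18*u*v^2 - 6*u*v + 6*u + 24*v^3 + 18*v^2 + 3*v - 6) dv.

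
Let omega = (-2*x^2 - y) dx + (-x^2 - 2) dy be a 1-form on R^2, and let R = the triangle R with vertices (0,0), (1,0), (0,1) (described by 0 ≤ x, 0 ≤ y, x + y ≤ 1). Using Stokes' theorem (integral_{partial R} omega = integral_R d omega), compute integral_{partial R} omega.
integral_(partial R) omega = 1/6

Stokes: integral_partial_R omega = integral_R d omega with d omega = (∂Q/∂x - ∂P/∂y) dx ∧ dy.
  ∂Q/∂x = -2*x
  ∂P/∂y = -1
  integrand = ∂Q/∂x - ∂P/∂y = 1 - 2*x.
Integrating over R: integral_0^1 integral_0^{1-x} (1 - 2*x) dy dx = 1/6.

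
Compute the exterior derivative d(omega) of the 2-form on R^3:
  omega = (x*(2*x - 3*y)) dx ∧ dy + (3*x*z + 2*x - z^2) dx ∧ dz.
d(omega) = 0

For a 2-form omega = sum_{i<j} g_{ij} dx_i ∧ dx_j, the exterior derivative is
  d(omega) = sum_{i<j} d(g_{ij}) ∧ dx_i ∧ dx_j = sum_{i<j, k} (∂g_{ij}/∂x_k) dx_k ∧ dx_i ∧ dx_j.
Expand each term, using dx_k ∧ dx_i ∧ dx_j = sgn(permutation) dx_{(a)} ∧ dx_{(b)} ∧ dx_{(c)} with (a < b < c) sorted:

Collecting like 3-forms: d(omega) = 0.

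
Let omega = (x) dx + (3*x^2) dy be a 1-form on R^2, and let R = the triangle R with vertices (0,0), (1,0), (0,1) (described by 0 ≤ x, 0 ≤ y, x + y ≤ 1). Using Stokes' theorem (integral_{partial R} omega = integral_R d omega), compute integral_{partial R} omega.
integral_(partial R) omega = 1

Stokes: integral_partial_R omega = integral_R d omega with d omega = (∂Q/∂x - ∂P/∂y) dx ∧ dy.
  ∂Q/∂x = 6*x
  ∂P/∂y = 0
  integrand = ∂Q/∂x - ∂P/∂y = 6*x.
Integrating over R: integral_0^1 integral_0^{1-x} (6*x) dy dx = 1.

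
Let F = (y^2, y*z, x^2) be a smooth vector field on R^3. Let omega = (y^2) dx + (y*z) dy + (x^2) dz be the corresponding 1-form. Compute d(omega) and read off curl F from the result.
d(omega) = (-y) dy ∧ dz + (-2*x) dz ∧ dx + (-2*y) dx ∧ dy; curl F = (-y, -2*x, -2*y)

d omega = sum_{i<j} (∂f_j/∂x_i - ∂f_i/∂x_j) dx_i ∧ dx_j. Under the identification (dy ∧ dz, dz ∧ dx, dx ∧ dy) ↔ (e_x, e_y, e_z), the coefficients are exactly the components of curl F. Compute:
  ∂R/∂y - ∂Q/∂z = (0) - (y) = -y
  ∂P/∂z - ∂R/∂x = (0) - (2*x) = -2*x
  ∂Q/∂x - ∂P/∂y = (0) - (2*y) = -2*y.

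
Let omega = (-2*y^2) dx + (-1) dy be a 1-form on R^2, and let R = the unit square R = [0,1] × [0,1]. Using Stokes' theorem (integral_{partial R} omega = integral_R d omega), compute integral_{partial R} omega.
integral_(partial R) omega = 2

Stokes: integral_partial_R omega = integral_R d omega with d omega = (∂Q/∂x - ∂P/∂y) dx ∧ dy.
  ∂Q/∂x = 0
  ∂P/∂y = -4*y
  integrand = ∂Q/∂x - ∂P/∂y = 4*y.
Integrating over R: integral_0^1 integral_0^1 (4*y) dx dy = 2.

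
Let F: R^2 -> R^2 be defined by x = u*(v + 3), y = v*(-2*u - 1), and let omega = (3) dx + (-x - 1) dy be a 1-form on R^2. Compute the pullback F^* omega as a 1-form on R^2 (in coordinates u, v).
F^* omega = (2*u*v^2 + 6*u*v + 5*v + 9) du + (2*u^2*v + 6*u^2 + u*v + 8*u + 1) dv

Using F^*(f dg) = (f ∘ F) d(g ∘ F), substitute each coordinate x_i by F_i(u, v) in f_i, and replace dx_i by d F_i = (∂F_i/∂u) du + (∂F_i/∂v) dv.
  For the x component: f_1(F) = 3; d F_1 = (v + 3) du + (u) dv
  For the y component: f_2(F) = -u*v - 3*u - 1; d F_2 = (-2*v) du + (-2*u - 1) dv
Combining and collecting du, dv coefficients:
  coeff of du: 2*u*v^2 + 6*u*v + 5*v + 9
  coeff of dv: 2*u^2*v + 6*u^2 + u*v + 8*u + 1
F^* omega = (2*u*v^2 + 6*u*v + 5*v + 9) du + (2*u^2*v + 6*u^2 + u*v + 8*u + 1) dv.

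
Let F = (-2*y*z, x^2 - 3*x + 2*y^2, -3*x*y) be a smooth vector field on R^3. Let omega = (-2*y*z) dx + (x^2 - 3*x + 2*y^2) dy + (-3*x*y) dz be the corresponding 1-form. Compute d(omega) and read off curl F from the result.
d(omega) = (-3*x) dy ∧ dz + (y) dz ∧ dx + (2*x + 2*z - 3) dx ∧ dy; curl F = (-3*x, y, 2*x + 2*z - 3)

d omega = sum_{i<j} (∂f_j/∂x_i - ∂f_i/∂x_j) dx_i ∧ dx_j. Under the identification (dy ∧ dz, dz ∧ dx, dx ∧ dy) ↔ (e_x, e_y, e_z), the coefficients are exactly the components of curl F. Compute:
  ∂R/∂y - ∂Q/∂z = (-3*x) - (0) = -3*x
  ∂P/∂z - ∂R/∂x = (-2*y) - (-3*y) = y
  ∂Q/∂x - ∂P/∂y = (2*x - 3) - (-2*z) = 2*x + 2*z - 3.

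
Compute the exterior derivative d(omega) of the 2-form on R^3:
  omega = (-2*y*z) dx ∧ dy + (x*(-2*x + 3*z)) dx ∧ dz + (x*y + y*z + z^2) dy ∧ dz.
d(omega) = (-y) dx ∧ dy ∧ dz

For a 2-form omega = sum_{i<j} g_{ij} dx_i ∧ dx_j, the exterior derivative is
  d(omega) = sum_{i<j} d(g_{ij}) ∧ dx_i ∧ dx_j = sum_{i<j, k} (∂g_{ij}/∂x_k) dx_k ∧ dx_i ∧ dx_j.
Expand each term, using dx_k ∧ dx_i ∧ dx_j = sgn(permutation) dx_{(a)} ∧ dx_{(b)} ∧ dx_{(c)} with (a < b < c) sorted:
  d(-2*y*z) includes (∂/∂z)(-2*y*z) dz = (-2*y) dz, which multiplied by dx ∧ dy gives (-2*y) dx ∧ dy ∧ dz
  d(x*y + y*z + z^2) includes (∂/∂x)(x*y + y*z + z^2) dx = (y) dx, which multiplied by dy ∧ dz gives (y) dx ∧ dy ∧ dz
Collecting like 3-forms: d(omega) = (-y) dx ∧ dy ∧ dz.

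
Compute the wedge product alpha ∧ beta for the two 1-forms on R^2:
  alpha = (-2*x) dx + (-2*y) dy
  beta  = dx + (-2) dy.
alpha ∧ beta = (4*x + 2*y) dx ∧ dy

Distribute the wedge, using dx_i ∧ dx_j = -dx_j ∧ dx_i and dx_i ∧ dx_i = 0. For each pair (i, j) with i < j, the coefficient of dx_i ∧ dx_j in alpha ∧ beta is (alpha_i * beta_j - alpha_j * beta_i). Collecting: alpha ∧ beta = (4*x + 2*y) dx ∧ dy.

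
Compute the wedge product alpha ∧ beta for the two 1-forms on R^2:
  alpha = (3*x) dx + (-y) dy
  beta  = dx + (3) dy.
alpha ∧ beta = (9*x + y) dx ∧ dy

Distribute the wedge, using dx_i ∧ dx_j = -dx_j ∧ dx_i and dx_i ∧ dx_i = 0. For each pair (i, j) with i < j, the coefficient of dx_i ∧ dx_j in alpha ∧ beta is (alpha_i * beta_j - alpha_j * beta_i). Collecting: alpha ∧ beta = (9*x + y) dx ∧ dy.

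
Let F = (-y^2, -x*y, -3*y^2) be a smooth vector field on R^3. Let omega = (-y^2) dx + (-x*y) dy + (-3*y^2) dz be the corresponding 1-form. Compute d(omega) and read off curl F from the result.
d(omega) = (-6*y) dy ∧ dz + (0) dz ∧ dx + (y) dx ∧ dy; curl F = (-6*y, 0, y)

d omega = sum_{i<j} (∂f_j/∂x_i - ∂f_i/∂x_j) dx_i ∧ dx_j. Under the identification (dy ∧ dz, dz ∧ dx, dx ∧ dy) ↔ (e_x, e_y, e_z), the coefficients are exactly the components of curl F. Compute:
  ∂R/∂y - ∂Q/∂z = (-6*y) - (0) = -6*y
  ∂P/∂z - ∂R/∂x = (0) - (0) = 0
  ∂Q/∂x - ∂P/∂y = (-y) - (-2*y) = y.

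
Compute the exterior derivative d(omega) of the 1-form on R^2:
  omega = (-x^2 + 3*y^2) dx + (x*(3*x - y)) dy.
d(omega) = (6*x - 7*y) dx ∧ dy

For a 1-form omega = sum_i f_i dx_i, the exterior derivative is
  d(omega) = sum_{i < j} (∂f_j/∂x_i - ∂f_i/∂x_j) dx_i ∧ dx_j.
  coefficient of dx ∧ dy: ∂f_2/∂x - ∂f_1/∂y = ∂(x*(3*x - y))/∂x - ∂(-x^2 + 3*y^2)/∂y = 6*x - 7*y
Assembling: d(omega) = (6*x - 7*y) dx ∧ dy.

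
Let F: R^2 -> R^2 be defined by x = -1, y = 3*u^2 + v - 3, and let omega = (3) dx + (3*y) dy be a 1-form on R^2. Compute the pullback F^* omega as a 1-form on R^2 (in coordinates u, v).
F^* omega = (18*u*(3*u^2 + v - 3)) du + (9*u^2 + 3*v - 9) dv

Using F^*(f dg) = (f ∘ F) d(g ∘ F), substitute each coordinate x_i by F_i(u, v) in f_i, and replace dx_i by d F_i = (∂F_i/∂u) du + (∂F_i/∂v) dv.
  For the x component: f_1(F) = 3; d F_1 = (0) du + (0) dv
  For the y component: f_2(F) = 9*u^2 + 3*v - 9; d F_2 = (6*u) du + (1) dv
Combining and collecting du, dv coefficients:
  coeff of du: 18*u*(3*u^2 + v - 3)
  coeff of dv: 9*u^2 + 3*v - 9
F^* omega = (18*u*(3*u^2 + v - 3)) du + (9*u^2 + 3*v - 9) dv.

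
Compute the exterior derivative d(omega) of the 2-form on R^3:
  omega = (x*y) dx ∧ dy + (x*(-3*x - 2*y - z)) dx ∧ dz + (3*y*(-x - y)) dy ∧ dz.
d(omega) = (2*x - 3*y) dx ∧ dy ∧ dz

For a 2-form omega = sum_{i<j} g_{ij} dx_i ∧ dx_j, the exterior derivative is
  d(omega) = sum_{i<j} d(g_{ij}) ∧ dx_i ∧ dx_j = sum_{i<j, k} (∂g_{ij}/∂x_k) dx_k ∧ dx_i ∧ dx_j.
Expand each term, using dx_k ∧ dx_i ∧ dx_j = sgn(permutation) dx_{(a)} ∧ dx_{(b)} ∧ dx_{(c)} with (a < b < c) sorted:
  d(x*(-3*x - 2*y - z)) includes (∂/∂y)(x*(-3*x - 2*y - z)) dy = (-2*x) dy, which multiplied by dx ∧ dz gives (2*x) dx ∧ dy ∧ dz
  d(3*y*(-x - y)) includes (∂/∂x)(3*y*(-x - y)) dx = (-3*y) dx, which multiplied by dy ∧ dz gives (-3*y) dx ∧ dy ∧ dz
Collecting like 3-forms: d(omega) = (2*x - 3*y) dx ∧ dy ∧ dz.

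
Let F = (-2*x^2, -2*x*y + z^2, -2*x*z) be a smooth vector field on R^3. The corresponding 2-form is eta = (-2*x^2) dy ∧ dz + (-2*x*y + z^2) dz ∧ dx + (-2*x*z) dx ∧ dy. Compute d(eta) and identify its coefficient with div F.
d(eta) = (-8*x) dx ∧ dy ∧ dz; div F = -8*x

For a 2-form in R^3 of the form above, applying d gives a 3-form with coefficient ∂P/∂x + ∂Q/∂y + ∂R/∂z:
  ∂P/∂x = -4*x
  ∂Q/∂y = -2*x
  ∂R/∂z = -2*x
Sum = -8*x, which is exactly div F.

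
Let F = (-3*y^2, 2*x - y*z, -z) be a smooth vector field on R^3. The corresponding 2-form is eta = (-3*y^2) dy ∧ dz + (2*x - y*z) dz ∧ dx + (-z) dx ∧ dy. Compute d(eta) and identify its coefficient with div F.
d(eta) = (-z - 1) dx ∧ dy ∧ dz; div F = -z - 1

For a 2-form in R^3 of the form above, applying d gives a 3-form with coefficient ∂P/∂x + ∂Q/∂y + ∂R/∂z:
  ∂P/∂x = 0
  ∂Q/∂y = -z
  ∂R/∂z = -1
Sum = -z - 1, which is exactly div F.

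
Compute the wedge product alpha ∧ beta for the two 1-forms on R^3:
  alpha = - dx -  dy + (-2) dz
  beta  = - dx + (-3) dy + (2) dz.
alpha ∧ beta = (2) dx ∧ dy + (-4) dx ∧ dz + (-8) dy ∧ dz

Distribute the wedge, using dx_i ∧ dx_j = -dx_j ∧ dx_i and dx_i ∧ dx_i = 0. For each pair (i, j) with i < j, the coefficient of dx_i ∧ dx_j in alpha ∧ beta is (alpha_i * beta_j - alpha_j * beta_i). Collecting: alpha ∧ beta = (2) dx ∧ dy + (-4) dx ∧ dz + (-8) dy ∧ dz.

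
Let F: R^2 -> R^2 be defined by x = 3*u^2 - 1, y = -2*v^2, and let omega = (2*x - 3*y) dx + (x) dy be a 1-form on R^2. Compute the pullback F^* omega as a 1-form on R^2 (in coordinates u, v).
F^* omega = (12*u*(3*u^2 + 3*v^2 - 1)) du + (4*v*(1 - 3*u^2)) dv

Using F^*(f dg) = (f ∘ F) d(g ∘ F), substitute each coordinate x_i by F_i(u, v) in f_i, and replace dx_i by d F_i = (∂F_i/∂u) du + (∂F_i/∂v) dv.
  For the x component: f_1(F) = 6*u^2 + 6*v^2 - 2; d F_1 = (6*u) du + (0) dv
  For the y component: f_2(F) = 3*u^2 - 1; d F_2 = (0) du + (-4*v) dv
Combining and collecting du, dv coefficients:
  coeff of du: 12*u*(3*u^2 + 3*v^2 - 1)
  coeff of dv: 4*v*(1 - 3*u^2)
F^* omega = (12*u*(3*u^2 + 3*v^2 - 1)) du + (4*v*(1 - 3*u^2)) dv.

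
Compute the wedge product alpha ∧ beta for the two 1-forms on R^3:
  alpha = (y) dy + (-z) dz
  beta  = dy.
alpha ∧ beta = (z) dy ∧ dz

Distribute the wedge, using dx_i ∧ dx_j = -dx_j ∧ dx_i and dx_i ∧ dx_i = 0. For each pair (i, j) with i < j, the coefficient of dx_i ∧ dx_j in alpha ∧ beta is (alpha_i * beta_j - alpha_j * beta_i). Collecting: alpha ∧ beta = (z) dy ∧ dz.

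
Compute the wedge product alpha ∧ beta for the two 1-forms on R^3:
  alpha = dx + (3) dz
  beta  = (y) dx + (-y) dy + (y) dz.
alpha ∧ beta = (-y) dx ∧ dy + (-2*y) dx ∧ dz + (3*y) dy ∧ dz

Distribute the wedge, using dx_i ∧ dx_j = -dx_j ∧ dx_i and dx_i ∧ dx_i = 0. For each pair (i, j) with i < j, the coefficient of dx_i ∧ dx_j in alpha ∧ beta is (alpha_i * beta_j - alpha_j * beta_i). Collecting: alpha ∧ beta = (-y) dx ∧ dy + (-2*y) dx ∧ dz + (3*y) dy ∧ dz.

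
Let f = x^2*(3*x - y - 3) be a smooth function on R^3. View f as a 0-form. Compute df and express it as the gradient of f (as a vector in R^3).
df = (x*(9*x - 2*y - 6)) dx + (-x^2) dy + (0) dz; grad f = (x*(9*x - 2*y - 6), -x^2, 0)

For a 0-form f, d f = (∂f/∂x) dx + (∂f/∂y) dy + (∂f/∂z) dz. The components of the vector representation are exactly the entries of grad f in Cartesian coordinates:
  ∂f/∂x = x*(9*x - 2*y - 6)
  ∂f/∂y = -x^2
  ∂f/∂z = 0.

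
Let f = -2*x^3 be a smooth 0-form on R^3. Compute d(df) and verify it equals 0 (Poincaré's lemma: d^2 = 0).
d(df) = 0

Step 1: df = sum_i (∂f/∂x_i) dx_i = (-6*x^2) dx + (0) dy + (0) dz.
Step 2: Apply d again. Using the 1-form formula, the coefficient of dx ∧ dy in d(df) is ∂^2 f/∂x ∂y - ∂^2 f/∂y ∂x = (0) - (0) = 0 (equality of mixed partials for smooth f).
Similarly for dx ∧ dz and dy ∧ dz — all coefficients vanish. So d(df) = 0.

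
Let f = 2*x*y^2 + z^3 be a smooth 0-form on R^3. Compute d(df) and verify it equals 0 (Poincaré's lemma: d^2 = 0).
d(df) = 0

Step 1: df = sum_i (∂f/∂x_i) dx_i = (2*y^2) dx + (4*x*y) dy + (3*z^2) dz.
Step 2: Apply d again. Using the 1-form formula, the coefficient of dx ∧ dy in d(df) is ∂^2 f/∂x ∂y - ∂^2 f/∂y ∂x = (4*y) - (4*y) = 0 (equality of mixed partials for smooth f).
Similarly for dx ∧ dz and dy ∧ dz — all coefficients vanish. So d(df) = 0.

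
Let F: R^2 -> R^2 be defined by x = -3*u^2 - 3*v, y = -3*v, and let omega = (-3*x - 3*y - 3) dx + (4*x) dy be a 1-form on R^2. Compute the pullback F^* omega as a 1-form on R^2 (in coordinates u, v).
F^* omega = (18*u*(-3*u^2 - 6*v + 1)) du + (9*u^2 - 18*v + 9) dv

Using F^*(f dg) = (f ∘ F) d(g ∘ F), substitute each coordinate x_i by F_i(u, v) in f_i, and replace dx_i by d F_i = (∂F_i/∂u) du + (∂F_i/∂v) dv.
  For the x component: f_1(F) = 9*u^2 + 18*v - 3; d F_1 = (-6*u) du + (-3) dv
  For the y component: f_2(F) = -12*u^2 - 12*v; d F_2 = (0) du + (-3) dv
Combining and collecting du, dv coefficients:
  coeff of du: 18*u*(-3*u^2 - 6*v + 1)
  coeff of dv: 9*u^2 - 18*v + 9
F^* omega = (18*u*(-3*u^2 - 6*v + 1)) du + (9*u^2 - 18*v + 9) dv.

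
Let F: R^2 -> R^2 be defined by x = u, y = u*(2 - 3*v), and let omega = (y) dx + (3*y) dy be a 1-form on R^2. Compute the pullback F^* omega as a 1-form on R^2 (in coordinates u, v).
F^* omega = (u*(27*v^2 - 39*v + 14)) du + (u^2*(27*v - 18)) dv

Using F^*(f dg) = (f ∘ F) d(g ∘ F), substitute each coordinate x_i by F_i(u, v) in f_i, and replace dx_i by d F_i = (∂F_i/∂u) du + (∂F_i/∂v) dv.
  For the x component: f_1(F) = u*(2 - 3*v); d F_1 = (1) du + (0) dv
  For the y component: f_2(F) = 3*u*(2 - 3*v); d F_2 = (2 - 3*v) du + (-3*u) dv
Combining and collecting du, dv coefficients:
  coeff of du: u*(27*v^2 - 39*v + 14)
  coeff of dv: u^2*(27*v - 18)
F^* omega = (u*(27*v^2 - 39*v + 14)) du + (u^2*(27*v - 18)) dv.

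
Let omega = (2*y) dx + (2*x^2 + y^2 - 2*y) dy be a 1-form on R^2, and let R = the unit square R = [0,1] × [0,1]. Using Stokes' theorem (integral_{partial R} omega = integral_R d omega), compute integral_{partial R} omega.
integral_(partial R) omega = 0

Stokes: integral_partial_R omega = integral_R d omega with d omega = (∂Q/∂x - ∂P/∂y) dx ∧ dy.
  ∂Q/∂x = 4*x
  ∂P/∂y = 2
  integrand = ∂Q/∂x - ∂P/∂y = 4*x - 2.
Integrating over R: integral_0^1 integral_0^1 (4*x - 2) dx dy = 0.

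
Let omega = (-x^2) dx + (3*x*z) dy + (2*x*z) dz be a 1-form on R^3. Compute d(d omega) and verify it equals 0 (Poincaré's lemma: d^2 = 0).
d(d omega) = 0

Step 1: d omega = sum_{i<j} (∂f_j/∂x_i - ∂f_i/∂x_j) dx_i ∧ dx_j:
  coeff of dx ∧ dy: 3*z
  coeff of dx ∧ dz: 2*z
  coeff of dy ∧ dz: -3*x
Step 2: Apply d again to each 2-form coefficient. The only possible 3-form in R^3 is dx ∧ dy ∧ dz, with coefficient
  ∂(coeff of dy∧dz)/∂x - ∂(coeff of dx∧dz)/∂y + ∂(coeff of dx∧dy)/∂z
  = ∂/∂x (-3*x) - ∂/∂y (2*z) + ∂/∂z (3*z).
Each of these terms simplifies to sums of mixed partials that cancel in pairs. The result is 0 (by equality of mixed partials for smooth functions — Schwarz / Clairaut).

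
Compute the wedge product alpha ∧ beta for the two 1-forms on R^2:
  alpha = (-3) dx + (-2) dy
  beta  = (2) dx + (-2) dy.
alpha ∧ beta = (10) dx ∧ dy

Distribute the wedge, using dx_i ∧ dx_j = -dx_j ∧ dx_i and dx_i ∧ dx_i = 0. For each pair (i, j) with i < j, the coefficient of dx_i ∧ dx_j in alpha ∧ beta is (alpha_i * beta_j - alpha_j * beta_i). Collecting: alpha ∧ beta = (10) dx ∧ dy.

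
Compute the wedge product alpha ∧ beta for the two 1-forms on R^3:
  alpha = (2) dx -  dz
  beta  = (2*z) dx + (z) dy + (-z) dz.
alpha ∧ beta = (2*z) dx ∧ dy + (z) dy ∧ dz

Distribute the wedge, using dx_i ∧ dx_j = -dx_j ∧ dx_i and dx_i ∧ dx_i = 0. For each pair (i, j) with i < j, the coefficient of dx_i ∧ dx_j in alpha ∧ beta is (alpha_i * beta_j - alpha_j * beta_i). Collecting: alpha ∧ beta = (2*z) dx ∧ dy + (z) dy ∧ dz.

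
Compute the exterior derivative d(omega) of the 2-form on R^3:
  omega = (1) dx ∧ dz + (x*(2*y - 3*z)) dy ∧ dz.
d(omega) = (2*y - 3*z) dx ∧ dy ∧ dz

For a 2-form omega = sum_{i<j} g_{ij} dx_i ∧ dx_j, the exterior derivative is
  d(omega) = sum_{i<j} d(g_{ij}) ∧ dx_i ∧ dx_j = sum_{i<j, k} (∂g_{ij}/∂x_k) dx_k ∧ dx_i ∧ dx_j.
Expand each term, using dx_k ∧ dx_i ∧ dx_j = sgn(permutation) dx_{(a)} ∧ dx_{(b)} ∧ dx_{(c)} with (a < b < c) sorted:
  d(x*(2*y - 3*z)) includes (∂/∂x)(x*(2*y - 3*z)) dx = (2*y - 3*z) dx, which multiplied by dy ∧ dz gives (2*y - 3*z) dx ∧ dy ∧ dz
Collecting like 3-forms: d(omega) = (2*y - 3*z) dx ∧ dy ∧ dz.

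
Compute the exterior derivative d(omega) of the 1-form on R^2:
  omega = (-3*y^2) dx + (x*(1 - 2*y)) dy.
d(omega) = (4*y + 1) dx ∧ dy

For a 1-form omega = sum_i f_i dx_i, the exterior derivative is
  d(omega) = sum_{i < j} (∂f_j/∂x_i - ∂f_i/∂x_j) dx_i ∧ dx_j.
  coefficient of dx ∧ dy: ∂f_2/∂x - ∂f_1/∂y = ∂(x*(1 - 2*y))/∂x - ∂(-3*y^2)/∂y = 4*y + 1
Assembling: d(omega) = (4*y + 1) dx ∧ dy.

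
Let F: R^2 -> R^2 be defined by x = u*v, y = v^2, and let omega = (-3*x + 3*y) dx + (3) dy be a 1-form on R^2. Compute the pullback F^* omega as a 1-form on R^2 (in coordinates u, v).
F^* omega = (3*v^2*(-u + v)) du + (3*v*(-u^2 + u*v + 2)) dv

Using F^*(f dg) = (f ∘ F) d(g ∘ F), substitute each coordinate x_i by F_i(u, v) in f_i, and replace dx_i by d F_i = (∂F_i/∂u) du + (∂F_i/∂v) dv.
  For the x component: f_1(F) = 3*v*(-u + v); d F_1 = (v) du + (u) dv
  For the y component: f_2(F) = 3; d F_2 = (0) du + (2*v) dv
Combining and collecting du, dv coefficients:
  coeff of du: 3*v^2*(-u + v)
  coeff of dv: 3*v*(-u^2 + u*v + 2)
F^* omega = (3*v^2*(-u + v)) du + (3*v*(-u^2 + u*v + 2)) dv.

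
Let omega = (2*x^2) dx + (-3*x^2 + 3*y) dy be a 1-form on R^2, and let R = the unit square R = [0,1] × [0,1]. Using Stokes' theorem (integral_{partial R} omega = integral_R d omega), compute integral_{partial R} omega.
integral_(partial R) omega = -3

Stokes: integral_partial_R omega = integral_R d omega with d omega = (∂Q/∂x - ∂P/∂y) dx ∧ dy.
  ∂Q/∂x = -6*x
  ∂P/∂y = 0
  integrand = ∂Q/∂x - ∂P/∂y = -6*x.
Integrating over R: integral_0^1 integral_0^1 (-6*x) dx dy = -3.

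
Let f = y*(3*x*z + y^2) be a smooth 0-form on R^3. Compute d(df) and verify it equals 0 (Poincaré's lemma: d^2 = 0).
d(df) = 0

Step 1: df = sum_i (∂f/∂x_i) dx_i = (3*y*z) dx + (3*x*z + 3*y^2) dy + (3*x*y) dz.
Step 2: Apply d again. Using the 1-form formula, the coefficient of dx ∧ dy in d(df) is ∂^2 f/∂x ∂y - ∂^2 f/∂y ∂x = (3*z) - (3*z) = 0 (equality of mixed partials for smooth f).
Similarly for dx ∧ dz and dy ∧ dz — all coefficients vanish. So d(df) = 0.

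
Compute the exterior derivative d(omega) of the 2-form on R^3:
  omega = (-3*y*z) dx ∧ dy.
d(omega) = (-3*y) dx ∧ dy ∧ dz

For a 2-form omega = sum_{i<j} g_{ij} dx_i ∧ dx_j, the exterior derivative is
  d(omega) = sum_{i<j} d(g_{ij}) ∧ dx_i ∧ dx_j = sum_{i<j, k} (∂g_{ij}/∂x_k) dx_k ∧ dx_i ∧ dx_j.
Expand each term, using dx_k ∧ dx_i ∧ dx_j = sgn(permutation) dx_{(a)} ∧ dx_{(b)} ∧ dx_{(c)} with (a < b < c) sorted:
  d(-3*y*z) includes (∂/∂z)(-3*y*z) dz = (-3*y) dz, which multiplied by dx ∧ dy gives (-3*y) dx ∧ dy ∧ dz
Collecting like 3-forms: d(omega) = (-3*y) dx ∧ dy ∧ dz.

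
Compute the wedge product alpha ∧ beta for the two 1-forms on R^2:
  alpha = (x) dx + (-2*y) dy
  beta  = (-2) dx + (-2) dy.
alpha ∧ beta = (-2*x - 4*y) dx ∧ dy

Distribute the wedge, using dx_i ∧ dx_j = -dx_j ∧ dx_i and dx_i ∧ dx_i = 0. For each pair (i, j) with i < j, the coefficient of dx_i ∧ dx_j in alpha ∧ beta is (alpha_i * beta_j - alpha_j * beta_i). Collecting: alpha ∧ beta = (-2*x - 4*y) dx ∧ dy.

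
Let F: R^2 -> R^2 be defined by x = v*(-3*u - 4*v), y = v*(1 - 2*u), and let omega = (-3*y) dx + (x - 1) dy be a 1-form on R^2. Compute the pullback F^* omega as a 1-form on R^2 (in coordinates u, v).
F^* omega = (v*(-12*u*v + 8*v^2 + 9*v + 2)) du + (-12*u^2*v - 40*u*v^2 + 6*u*v + 2*u + 20*v^2 - 1) dv

Using F^*(f dg) = (f ∘ F) d(g ∘ F), substitute each coordinate x_i by F_i(u, v) in f_i, and replace dx_i by d F_i = (∂F_i/∂u) du + (∂F_i/∂v) dv.
  For the x component: f_1(F) = 3*v*(2*u - 1); d F_1 = (-3*v) du + (-3*u - 8*v) dv
  For the y component: f_2(F) = -3*u*v - 4*v^2 - 1; d F_2 = (-2*v) du + (1 - 2*u) dv
Combining and collecting du, dv coefficients:
  coeff of du: v*(-12*u*v + 8*v^2 + 9*v + 2)
  coeff of dv: -12*u^2*v - 40*u*v^2 + 6*u*v + 2*u + 20*v^2 - 1
F^* omega = (v*(-12*u*v + 8*v^2 + 9*v + 2)) du + (-12*u^2*v - 40*u*v^2 + 6*u*v + 2*u + 20*v^2 - 1) dv.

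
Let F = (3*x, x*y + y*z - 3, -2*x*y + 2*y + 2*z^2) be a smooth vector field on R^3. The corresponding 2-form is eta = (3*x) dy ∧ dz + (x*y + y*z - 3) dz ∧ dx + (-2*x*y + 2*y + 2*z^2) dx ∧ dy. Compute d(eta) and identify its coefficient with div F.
d(eta) = (x + 5*z + 3) dx ∧ dy ∧ dz; div F = x + 5*z + 3

For a 2-form in R^3 of the form above, applying d gives a 3-form with coefficient ∂P/∂x + ∂Q/∂y + ∂R/∂z:
  ∂P/∂x = 3
  ∂Q/∂y = x + z
  ∂R/∂z = 4*z
Sum = x + 5*z + 3, which is exactly div F.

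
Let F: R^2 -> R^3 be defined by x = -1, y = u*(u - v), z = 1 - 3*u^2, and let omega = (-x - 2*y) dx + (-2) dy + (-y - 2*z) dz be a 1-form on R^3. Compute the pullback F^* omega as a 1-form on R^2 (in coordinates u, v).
F^* omega = (-30*u^3 - 6*u^2*v + 8*u + 2*v) du + (2*u) dv

Using F^*(f dg) = (f ∘ F) d(g ∘ F), substitute each coordinate x_i by F_i(u, v) in f_i, and replace dx_i by d F_i = (∂F_i/∂u) du + (∂F_i/∂v) dv.
  For the x component: f_1(F) = -2*u^2 + 2*u*v + 1; d F_1 = (0) du + (0) dv
  For the y component: f_2(F) = -2; d F_2 = (2*u - v) du + (-u) dv
  For the z component: f_3(F) = 5*u^2 + u*v - 2; d F_3 = (-6*u) du + (0) dv
Combining and collecting du, dv coefficients:
  coeff of du: -30*u^3 - 6*u^2*v + 8*u + 2*v
  coeff of dv: 2*u
F^* omega = (-30*u^3 - 6*u^2*v + 8*u + 2*v) du + (2*u) dv.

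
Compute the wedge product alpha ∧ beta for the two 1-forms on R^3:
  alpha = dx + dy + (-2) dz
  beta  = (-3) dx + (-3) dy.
alpha ∧ beta = (-6) dx ∧ dz + (-6) dy ∧ dz

Distribute the wedge, using dx_i ∧ dx_j = -dx_j ∧ dx_i and dx_i ∧ dx_i = 0. For each pair (i, j) with i < j, the coefficient of dx_i ∧ dx_j in alpha ∧ beta is (alpha_i * beta_j - alpha_j * beta_i). Collecting: alpha ∧ beta = (-6) dx ∧ dz + (-6) dy ∧ dz.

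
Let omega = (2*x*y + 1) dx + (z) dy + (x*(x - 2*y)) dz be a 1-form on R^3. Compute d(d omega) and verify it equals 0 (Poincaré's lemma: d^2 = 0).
d(d omega) = 0

Step 1: d omega = sum_{i<j} (∂f_j/∂x_i - ∂f_i/∂x_j) dx_i ∧ dx_j:
  coeff of dx ∧ dy: -2*x
  coeff of dx ∧ dz: 2*x - 2*y
  coeff of dy ∧ dz: -2*x - 1
Step 2: Apply d again to each 2-form coefficient. The only possible 3-form in R^3 is dx ∧ dy ∧ dz, with coefficient
  ∂(coeff of dy∧dz)/∂x - ∂(coeff of dx∧dz)/∂y + ∂(coeff of dx∧dy)/∂z
  = ∂/∂x (-2*x - 1) - ∂/∂y (2*x - 2*y) + ∂/∂z (-2*x).
Each of these terms simplifies to sums of mixed partials that cancel in pairs. The result is 0 (by equality of mixed partials for smooth functions — Schwarz / Clairaut).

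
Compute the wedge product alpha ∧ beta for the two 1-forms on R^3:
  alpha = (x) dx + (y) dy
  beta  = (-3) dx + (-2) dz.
alpha ∧ beta = (-2*x) dx ∧ dz + (3*y) dx ∧ dy + (-2*y) dy ∧ dz

Distribute the wedge, using dx_i ∧ dx_j = -dx_j ∧ dx_i and dx_i ∧ dx_i = 0. For each pair (i, j) with i < j, the coefficient of dx_i ∧ dx_j in alpha ∧ beta is (alpha_i * beta_j - alpha_j * beta_i). Collecting: alpha ∧ beta = (-2*x) dx ∧ dz + (3*y) dx ∧ dy + (-2*y) dy ∧ dz.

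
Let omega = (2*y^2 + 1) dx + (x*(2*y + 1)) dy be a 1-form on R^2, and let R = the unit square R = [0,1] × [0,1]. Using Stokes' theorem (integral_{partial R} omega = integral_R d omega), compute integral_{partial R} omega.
integral_(partial R) omega = 0

Stokes: integral_partial_R omega = integral_R d omega with d omega = (∂Q/∂x - ∂P/∂y) dx ∧ dy.
  ∂Q/∂x = 2*y + 1
  ∂P/∂y = 4*y
  integrand = ∂Q/∂x - ∂P/∂y = 1 - 2*y.
Integrating over R: integral_0^1 integral_0^1 (1 - 2*y) dx dy = 0.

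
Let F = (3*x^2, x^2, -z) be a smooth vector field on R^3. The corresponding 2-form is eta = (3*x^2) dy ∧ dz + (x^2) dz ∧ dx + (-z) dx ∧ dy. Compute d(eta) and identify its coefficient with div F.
d(eta) = (6*x - 1) dx ∧ dy ∧ dz; div F = 6*x - 1

For a 2-form in R^3 of the form above, applying d gives a 3-form with coefficient ∂P/∂x + ∂Q/∂y + ∂R/∂z:
  ∂P/∂x = 6*x
  ∂Q/∂y = 0
  ∂R/∂z = -1
Sum = 6*x - 1, which is exactly div F.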